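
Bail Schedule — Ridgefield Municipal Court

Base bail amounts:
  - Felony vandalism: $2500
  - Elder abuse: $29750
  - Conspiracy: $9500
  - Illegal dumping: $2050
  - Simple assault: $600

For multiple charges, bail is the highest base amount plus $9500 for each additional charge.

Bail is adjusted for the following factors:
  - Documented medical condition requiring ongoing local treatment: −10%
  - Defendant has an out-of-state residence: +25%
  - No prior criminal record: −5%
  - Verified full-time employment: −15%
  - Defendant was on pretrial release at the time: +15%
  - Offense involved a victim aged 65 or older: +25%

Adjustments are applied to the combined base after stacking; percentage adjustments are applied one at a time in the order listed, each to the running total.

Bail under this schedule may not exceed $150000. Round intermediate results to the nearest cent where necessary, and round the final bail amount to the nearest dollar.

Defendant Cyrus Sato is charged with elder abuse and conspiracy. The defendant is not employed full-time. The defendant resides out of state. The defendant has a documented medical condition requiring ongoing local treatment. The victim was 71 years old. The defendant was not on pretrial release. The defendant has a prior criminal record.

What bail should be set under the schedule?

$55195

Base amounts from the schedule: elder abuse $29750; conspiracy $9500.
Stacking rule: highest base plus $9500 per additional charge. Highest is elder abuse at $29750; 1 additional charge → +$9500. Combined base = $39250.
Documented medical condition requiring ongoing local treatment (−10%): $39250 × 0.9 = $35325.
Defendant has an out-of-state residence (+25%): $35325 × 1.25 = $44156.25.
Offense involved a victim aged 65 or older (+25%): $44156.25 × 1.25 = $55195.31.
$55195.31 is within the $150000 maximum.
Rounded to the nearest dollar: $55195.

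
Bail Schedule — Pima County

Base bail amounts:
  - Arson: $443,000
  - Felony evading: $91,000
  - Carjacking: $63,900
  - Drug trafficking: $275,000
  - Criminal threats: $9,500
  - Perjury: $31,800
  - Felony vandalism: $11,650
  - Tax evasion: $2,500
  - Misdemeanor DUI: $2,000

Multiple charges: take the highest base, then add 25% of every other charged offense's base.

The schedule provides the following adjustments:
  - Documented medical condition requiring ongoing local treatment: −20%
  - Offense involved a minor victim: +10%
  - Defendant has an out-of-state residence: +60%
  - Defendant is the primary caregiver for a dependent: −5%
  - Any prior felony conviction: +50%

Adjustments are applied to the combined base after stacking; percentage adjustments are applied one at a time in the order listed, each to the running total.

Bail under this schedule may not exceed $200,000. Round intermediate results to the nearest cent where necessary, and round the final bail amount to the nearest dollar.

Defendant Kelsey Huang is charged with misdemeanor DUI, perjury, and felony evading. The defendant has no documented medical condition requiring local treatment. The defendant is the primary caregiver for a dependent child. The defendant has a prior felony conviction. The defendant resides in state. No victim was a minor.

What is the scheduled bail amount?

$141,716

Base amounts from the schedule: misdemeanor DUI $2,000; perjury $31,800; felony evading $91,000.
Stacking rule: highest base plus 25% of each additional charge. Highest is felony evading at $91,000. Additional: $2,000 × 25% = $500; $31,800 × 25% = $7,950. Combined base = $91,000 + $8,450 = $99,450.
Defendant is the primary caregiver for a dependent (−5%): $99,450 × 0.95 = $94,477.50.
Any prior felony conviction (+50%): $94,477.50 × 1.5 = $141,716.25.
$141,716.25 is within the $200,000 maximum.
Rounded to the nearest dollar: $141,716.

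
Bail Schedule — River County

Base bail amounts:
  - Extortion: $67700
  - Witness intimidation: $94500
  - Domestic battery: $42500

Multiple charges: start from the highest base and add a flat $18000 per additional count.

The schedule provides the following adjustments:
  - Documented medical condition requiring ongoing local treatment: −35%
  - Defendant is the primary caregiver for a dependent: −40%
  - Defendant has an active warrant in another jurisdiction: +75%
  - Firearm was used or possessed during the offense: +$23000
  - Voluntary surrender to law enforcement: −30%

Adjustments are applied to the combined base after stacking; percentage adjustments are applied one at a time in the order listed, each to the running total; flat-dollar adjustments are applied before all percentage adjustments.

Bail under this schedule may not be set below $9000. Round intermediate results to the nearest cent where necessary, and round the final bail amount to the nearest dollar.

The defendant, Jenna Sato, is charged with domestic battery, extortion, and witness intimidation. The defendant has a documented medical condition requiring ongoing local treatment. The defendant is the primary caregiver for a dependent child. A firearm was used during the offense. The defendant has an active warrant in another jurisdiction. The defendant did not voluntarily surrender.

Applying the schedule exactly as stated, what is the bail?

$104764

Base amounts from the schedule: domestic battery $42500; extortion $67700; witness intimidation $94500.
Stacking rule: highest base plus $18000 per additional charge. Highest is witness intimidation at $94500; 2 additional charges → +$36000. Combined base = $130500.
Firearm was used or possessed during the offense (+$23000 flat): $130500 + $23000 = $153500.
Documented medical condition requiring ongoing local treatment (−35%): $153500 × 0.65 = $99775.
Defendant is the primary caregiver for a dependent (−40%): $99775 × 0.6 = $59865.
Defendant has an active warrant in another jurisdiction (+75%): $59865 × 1.75 = $104763.75.
$104763.75 is at or above the $9000 minimum.
Rounded to the nearest dollar: $104764.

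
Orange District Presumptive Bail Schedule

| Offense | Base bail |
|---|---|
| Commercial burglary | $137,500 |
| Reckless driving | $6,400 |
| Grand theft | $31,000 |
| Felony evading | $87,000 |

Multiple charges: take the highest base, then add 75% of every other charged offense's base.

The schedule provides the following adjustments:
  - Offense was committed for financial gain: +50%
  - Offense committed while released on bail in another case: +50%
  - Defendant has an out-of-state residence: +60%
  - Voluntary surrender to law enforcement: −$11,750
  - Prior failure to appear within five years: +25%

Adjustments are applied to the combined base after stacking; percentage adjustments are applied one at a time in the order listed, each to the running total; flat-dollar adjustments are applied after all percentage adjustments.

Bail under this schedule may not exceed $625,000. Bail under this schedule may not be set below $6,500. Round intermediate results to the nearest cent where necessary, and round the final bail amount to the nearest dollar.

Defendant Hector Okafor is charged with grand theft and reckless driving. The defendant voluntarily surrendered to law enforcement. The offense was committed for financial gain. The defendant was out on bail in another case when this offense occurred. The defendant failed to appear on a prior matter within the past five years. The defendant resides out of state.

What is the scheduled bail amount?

Base amounts from the schedule: grand theft $31,000; reckless driving $6,400.
Stacking rule: highest base plus 75% of each additional charge. Highest is grand theft at $31,000. Additional: $6,400 × 75% = $4,800. Combined base = $31,000 + $4,800 = $35,800.
Offense was committed for financial gain (+50%): $35,800 × 1.5 = $53,700.
Offense committed while released on bail in another case (+50%): $53,700 × 1.5 = $80,550.
Defendant has an out-of-state residence (+60%): $80,550 × 1.6 = $128,880.
Prior failure to appear within five years (+25%): $128,880 × 1.25 = $161,100.
Voluntary surrender to law enforcement (−$11,750 flat): $161,100 − $11,750 = $149,350.
$149,350 is within the $625,000 maximum.
$149,350 is at or above the $6,500 minimum.

$149,350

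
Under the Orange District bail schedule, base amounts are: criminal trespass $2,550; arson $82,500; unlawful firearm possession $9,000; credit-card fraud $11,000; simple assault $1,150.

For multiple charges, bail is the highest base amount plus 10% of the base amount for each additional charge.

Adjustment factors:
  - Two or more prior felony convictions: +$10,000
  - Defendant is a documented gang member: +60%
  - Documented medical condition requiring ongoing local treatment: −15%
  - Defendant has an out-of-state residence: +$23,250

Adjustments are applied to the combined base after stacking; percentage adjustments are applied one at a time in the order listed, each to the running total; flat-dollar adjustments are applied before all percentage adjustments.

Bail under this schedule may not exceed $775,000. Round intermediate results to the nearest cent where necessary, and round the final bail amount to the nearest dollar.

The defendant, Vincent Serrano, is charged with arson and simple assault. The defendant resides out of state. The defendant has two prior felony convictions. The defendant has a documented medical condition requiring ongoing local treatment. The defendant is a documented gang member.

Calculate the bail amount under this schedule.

$157,576

Base amounts from the schedule: arson $82,500; simple assault $1,150.
Stacking rule: highest base plus 10% of each additional charge. Highest is arson at $82,500. Additional: $1,150 × 10% = $115. Combined base = $82,500 + $115 = $82,615.
Two or more prior felony convictions (+$10,000 flat): $82,615 + $10,000 = $92,615.
Defendant has an out-of-state residence (+$23,250 flat): $92,615 + $23,250 = $115,865.
Defendant is a documented gang member (+60%): $115,865 × 1.6 = $185,384.
Documented medical condition requiring ongoing local treatment (−15%): $185,384 × 0.85 = $157,576.40.
$157,576.40 is within the $775,000 maximum.
Rounded to the nearest dollar: $157,576.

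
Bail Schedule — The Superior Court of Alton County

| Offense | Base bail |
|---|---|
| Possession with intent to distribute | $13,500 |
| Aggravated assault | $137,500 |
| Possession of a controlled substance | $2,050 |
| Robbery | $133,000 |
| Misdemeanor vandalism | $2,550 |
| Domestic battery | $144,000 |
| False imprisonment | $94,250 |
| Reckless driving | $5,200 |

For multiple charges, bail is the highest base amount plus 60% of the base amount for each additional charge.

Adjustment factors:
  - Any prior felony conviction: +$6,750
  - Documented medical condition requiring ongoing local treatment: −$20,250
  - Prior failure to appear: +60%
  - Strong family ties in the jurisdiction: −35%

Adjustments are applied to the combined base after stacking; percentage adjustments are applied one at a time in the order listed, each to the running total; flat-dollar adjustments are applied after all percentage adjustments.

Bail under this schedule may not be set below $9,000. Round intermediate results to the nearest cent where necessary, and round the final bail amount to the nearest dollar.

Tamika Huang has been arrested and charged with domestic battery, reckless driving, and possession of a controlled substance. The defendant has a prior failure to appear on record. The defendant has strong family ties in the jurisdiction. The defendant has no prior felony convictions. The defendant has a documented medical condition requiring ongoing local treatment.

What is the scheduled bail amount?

$134,034

Base amounts from the schedule: domestic battery $144,000; reckless driving $5,200; possession of a controlled substance $2,050.
Stacking rule: highest base plus 60% of each additional charge. Highest is domestic battery at $144,000. Additional: $5,200 × 60% = $3,120; $2,050 × 60% = $1,230. Combined base = $144,000 + $4,350 = $148,350.
Prior failure to appear (+60%): $148,350 × 1.6 = $237,360.
Strong family ties in the jurisdiction (−35%): $237,360 × 0.65 = $154,284.
Documented medical condition requiring ongoing local treatment (−$20,250 flat): $154,284 − $20,250 = $134,034.
$134,034 is at or above the $9,000 minimum.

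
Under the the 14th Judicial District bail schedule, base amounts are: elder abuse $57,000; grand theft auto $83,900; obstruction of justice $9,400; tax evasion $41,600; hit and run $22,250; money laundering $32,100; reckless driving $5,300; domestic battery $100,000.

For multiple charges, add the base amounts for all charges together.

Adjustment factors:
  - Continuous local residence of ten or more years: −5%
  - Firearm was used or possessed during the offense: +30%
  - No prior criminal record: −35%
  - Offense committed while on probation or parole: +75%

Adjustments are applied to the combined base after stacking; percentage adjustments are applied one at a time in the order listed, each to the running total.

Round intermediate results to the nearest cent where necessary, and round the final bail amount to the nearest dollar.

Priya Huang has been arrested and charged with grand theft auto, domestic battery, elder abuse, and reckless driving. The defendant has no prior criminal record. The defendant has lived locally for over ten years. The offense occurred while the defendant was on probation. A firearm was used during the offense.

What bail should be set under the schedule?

$345,865

Base amounts from the schedule: grand theft auto $83,900; domestic battery $100,000; elder abuse $57,000; reckless driving $5,300.
Stacking rule: sum of all bases. $83,900 + $100,000 + $57,000 + $5,300 = $246,200.
Continuous local residence of ten or more years (−5%): $246,200 × 0.95 = $233,890.
Firearm was used or possessed during the offense (+30%): $233,890 × 1.3 = $304,057.
No prior criminal record (−35%): $304,057 × 0.65 = $197,637.05.
Offense committed while on probation or parole (+75%): $197,637.05 × 1.75 = $345,864.84.
Rounded to the nearest dollar: $345,865.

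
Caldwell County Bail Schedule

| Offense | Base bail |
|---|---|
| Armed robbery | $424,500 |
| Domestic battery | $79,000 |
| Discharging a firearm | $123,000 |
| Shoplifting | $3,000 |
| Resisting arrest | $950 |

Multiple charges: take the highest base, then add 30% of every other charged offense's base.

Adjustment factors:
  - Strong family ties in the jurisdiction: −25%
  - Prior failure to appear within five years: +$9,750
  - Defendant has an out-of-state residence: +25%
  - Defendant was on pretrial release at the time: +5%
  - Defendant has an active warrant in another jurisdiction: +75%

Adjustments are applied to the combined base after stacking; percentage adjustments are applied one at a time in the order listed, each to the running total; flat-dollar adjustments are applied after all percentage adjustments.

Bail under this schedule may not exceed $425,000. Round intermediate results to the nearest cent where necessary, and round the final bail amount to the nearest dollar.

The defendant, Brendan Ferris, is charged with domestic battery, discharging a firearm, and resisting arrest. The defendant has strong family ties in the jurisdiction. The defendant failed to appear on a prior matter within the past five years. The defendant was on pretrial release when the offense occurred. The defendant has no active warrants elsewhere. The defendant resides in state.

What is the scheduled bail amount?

Base amounts from the schedule: domestic battery $79,000; discharging a firearm $123,000; resisting arrest $950.
Stacking rule: highest base plus 30% of each additional charge. Highest is discharging a firearm at $123,000. Additional: $79,000 × 30% = $23,700; $950 × 30% = $285. Combined base = $123,000 + $23,985 = $146,985.
Strong family ties in the jurisdiction (−25%): $146,985 × 0.75 = $110,238.75.
Defendant was on pretrial release at the time (+5%): $110,238.75 × 1.05 = $115,750.69.
Prior failure to appear within five years (+$9,750 flat): $115,750.69 + $9,750 = $125,500.69.
$125,500.69 is within the $425,000 maximum.
Rounded to the nearest dollar: $125,501.

$125,501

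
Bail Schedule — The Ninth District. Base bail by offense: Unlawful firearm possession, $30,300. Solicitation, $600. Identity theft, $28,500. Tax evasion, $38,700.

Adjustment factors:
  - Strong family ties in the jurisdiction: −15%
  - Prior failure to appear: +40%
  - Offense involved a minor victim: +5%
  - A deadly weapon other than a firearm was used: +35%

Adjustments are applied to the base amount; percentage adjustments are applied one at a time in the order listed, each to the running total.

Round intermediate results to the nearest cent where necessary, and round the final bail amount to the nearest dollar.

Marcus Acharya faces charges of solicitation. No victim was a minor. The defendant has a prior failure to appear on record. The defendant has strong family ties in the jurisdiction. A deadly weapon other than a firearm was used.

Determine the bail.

$964

Base amounts from the schedule: solicitation $600.
Single charge. Combined base = $600.
Strong family ties in the jurisdiction (−15%): $600 × 0.85 = $510.
Prior failure to appear (+40%): $510 × 1.4 = $714.
A deadly weapon other than a firearm was used (+35%): $714 × 1.35 = $963.90.
Rounded to the nearest dollar: $964.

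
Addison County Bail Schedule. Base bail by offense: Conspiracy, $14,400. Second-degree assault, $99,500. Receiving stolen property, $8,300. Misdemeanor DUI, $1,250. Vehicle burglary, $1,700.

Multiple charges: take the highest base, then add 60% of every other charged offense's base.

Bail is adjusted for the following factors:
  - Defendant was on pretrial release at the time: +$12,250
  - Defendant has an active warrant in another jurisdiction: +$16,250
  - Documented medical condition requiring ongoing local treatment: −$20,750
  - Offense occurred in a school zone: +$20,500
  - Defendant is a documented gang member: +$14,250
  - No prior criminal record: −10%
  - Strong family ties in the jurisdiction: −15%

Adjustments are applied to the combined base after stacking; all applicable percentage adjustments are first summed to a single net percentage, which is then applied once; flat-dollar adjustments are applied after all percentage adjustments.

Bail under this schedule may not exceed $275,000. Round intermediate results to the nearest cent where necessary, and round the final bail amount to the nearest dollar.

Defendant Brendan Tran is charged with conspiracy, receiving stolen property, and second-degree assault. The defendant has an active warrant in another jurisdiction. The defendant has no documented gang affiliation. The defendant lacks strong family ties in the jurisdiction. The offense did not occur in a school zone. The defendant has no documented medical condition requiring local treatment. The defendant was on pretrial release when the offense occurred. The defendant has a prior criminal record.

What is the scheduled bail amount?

$141,620

Base amounts from the schedule: conspiracy $14,400; receiving stolen property $8,300; second-degree assault $99,500.
Stacking rule: highest base plus 60% of each additional charge. Highest is second-degree assault at $99,500. Additional: $14,400 × 60% = $8,640; $8,300 × 60% = $4,980. Combined base = $99,500 + $13,620 = $113,120.
Defendant was on pretrial release at the time (+$12,250 flat): $113,120 + $12,250 = $125,370.
Defendant has an active warrant in another jurisdiction (+$16,250 flat): $125,370 + $16,250 = $141,620.
$141,620 is within the $275,000 maximum.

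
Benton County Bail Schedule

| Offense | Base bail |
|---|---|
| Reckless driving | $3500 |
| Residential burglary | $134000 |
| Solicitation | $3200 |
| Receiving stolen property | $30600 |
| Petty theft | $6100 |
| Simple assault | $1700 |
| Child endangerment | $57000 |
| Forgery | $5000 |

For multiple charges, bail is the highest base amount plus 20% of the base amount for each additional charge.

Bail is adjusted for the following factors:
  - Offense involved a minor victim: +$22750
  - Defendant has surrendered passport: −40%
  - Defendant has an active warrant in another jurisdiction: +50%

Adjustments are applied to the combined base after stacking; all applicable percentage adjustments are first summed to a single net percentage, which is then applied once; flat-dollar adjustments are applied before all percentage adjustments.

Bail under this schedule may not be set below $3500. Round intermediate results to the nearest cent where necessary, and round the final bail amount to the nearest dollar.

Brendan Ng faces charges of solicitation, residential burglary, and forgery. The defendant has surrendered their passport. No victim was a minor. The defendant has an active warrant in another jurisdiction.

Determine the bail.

Base amounts from the schedule: solicitation $3200; residential burglary $134000; forgery $5000.
Stacking rule: highest base plus 20% of each additional charge. Highest is residential burglary at $134000. Additional: $3200 × 20% = $640; $5000 × 20% = $1000. Combined base = $134000 + $1640 = $135640.
Net percentage adjustment: −40% +50% = +10%. $135640 × 1.1 = $149204.
$149204 is at or above the $3500 minimum.

$149204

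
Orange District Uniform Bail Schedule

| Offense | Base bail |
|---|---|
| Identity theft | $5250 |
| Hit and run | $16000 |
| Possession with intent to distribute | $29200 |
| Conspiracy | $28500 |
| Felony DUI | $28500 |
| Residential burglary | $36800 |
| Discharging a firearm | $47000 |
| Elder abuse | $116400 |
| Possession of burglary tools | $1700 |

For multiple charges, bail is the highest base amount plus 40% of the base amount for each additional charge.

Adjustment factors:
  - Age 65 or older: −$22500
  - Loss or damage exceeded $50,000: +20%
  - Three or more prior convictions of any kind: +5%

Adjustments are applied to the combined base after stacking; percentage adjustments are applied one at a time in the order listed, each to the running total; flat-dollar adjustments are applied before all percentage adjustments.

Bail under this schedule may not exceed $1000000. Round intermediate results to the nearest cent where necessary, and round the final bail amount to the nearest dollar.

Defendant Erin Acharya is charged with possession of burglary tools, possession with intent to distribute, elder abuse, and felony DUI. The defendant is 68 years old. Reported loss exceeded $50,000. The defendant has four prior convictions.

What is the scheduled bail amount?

$148252

Base amounts from the schedule: possession of burglary tools $1700; possession with intent to distribute $29200; elder abuse $116400; felony DUI $28500.
Stacking rule: highest base plus 40% of each additional charge. Highest is elder abuse at $116400. Additional: $1700 × 40% = $680; $29200 × 40% = $11680; $28500 × 40% = $11400. Combined base = $116400 + $23760 = $140160.
Age 65 or older (−$22500 flat): $140160 − $22500 = $117660.
Loss or damage exceeded $50,000 (+20%): $117660 × 1.2 = $141192.
Three or more prior convictions of any kind (+5%): $141192 × 1.05 = $148251.60.
$148251.60 is within the $1000000 maximum.
Rounded to the nearest dollar: $148252.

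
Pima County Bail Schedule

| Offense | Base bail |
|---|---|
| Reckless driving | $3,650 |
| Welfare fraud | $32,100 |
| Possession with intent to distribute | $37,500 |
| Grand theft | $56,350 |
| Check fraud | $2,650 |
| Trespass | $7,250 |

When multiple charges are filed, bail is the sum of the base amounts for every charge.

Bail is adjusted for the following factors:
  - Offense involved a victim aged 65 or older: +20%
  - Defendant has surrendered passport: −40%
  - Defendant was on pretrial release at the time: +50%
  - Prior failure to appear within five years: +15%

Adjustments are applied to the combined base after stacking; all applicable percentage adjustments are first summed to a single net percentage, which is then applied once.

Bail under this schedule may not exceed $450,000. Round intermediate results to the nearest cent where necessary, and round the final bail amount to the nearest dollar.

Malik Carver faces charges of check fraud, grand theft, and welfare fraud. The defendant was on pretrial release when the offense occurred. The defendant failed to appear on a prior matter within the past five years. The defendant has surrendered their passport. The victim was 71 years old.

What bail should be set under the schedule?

Base amounts from the schedule: check fraud $2,650; grand theft $56,350; welfare fraud $32,100.
Stacking rule: sum of all bases. $2,650 + $56,350 + $32,100 = $91,100.
Net percentage adjustment: +20% −40% +50% +15% = +45%. $91,100 × 1.45 = $132,095.
$132,095 is within the $450,000 maximum.

$132,095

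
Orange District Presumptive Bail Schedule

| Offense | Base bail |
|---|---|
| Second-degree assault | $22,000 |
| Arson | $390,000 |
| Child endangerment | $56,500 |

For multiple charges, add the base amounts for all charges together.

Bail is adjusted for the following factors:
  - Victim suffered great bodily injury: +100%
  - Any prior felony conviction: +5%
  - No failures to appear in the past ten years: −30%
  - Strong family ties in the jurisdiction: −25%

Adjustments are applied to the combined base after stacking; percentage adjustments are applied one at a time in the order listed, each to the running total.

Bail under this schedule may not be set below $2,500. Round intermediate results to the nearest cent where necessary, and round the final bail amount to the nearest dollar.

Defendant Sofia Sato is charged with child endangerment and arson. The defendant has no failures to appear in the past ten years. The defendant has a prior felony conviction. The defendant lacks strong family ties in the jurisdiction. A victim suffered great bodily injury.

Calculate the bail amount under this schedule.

Base amounts from the schedule: child endangerment $56,500; arson $390,000.
Stacking rule: sum of all bases. $56,500 + $390,000 = $446,500.
Victim suffered great bodily injury (+100%): $446,500 × 2 = $893,000.
Any prior felony conviction (+5%): $893,000 × 1.05 = $937,650.
No failures to appear in the past ten years (−30%): $937,650 × 0.7 = $656,355.
$656,355 is at or above the $2,500 minimum.

$656,355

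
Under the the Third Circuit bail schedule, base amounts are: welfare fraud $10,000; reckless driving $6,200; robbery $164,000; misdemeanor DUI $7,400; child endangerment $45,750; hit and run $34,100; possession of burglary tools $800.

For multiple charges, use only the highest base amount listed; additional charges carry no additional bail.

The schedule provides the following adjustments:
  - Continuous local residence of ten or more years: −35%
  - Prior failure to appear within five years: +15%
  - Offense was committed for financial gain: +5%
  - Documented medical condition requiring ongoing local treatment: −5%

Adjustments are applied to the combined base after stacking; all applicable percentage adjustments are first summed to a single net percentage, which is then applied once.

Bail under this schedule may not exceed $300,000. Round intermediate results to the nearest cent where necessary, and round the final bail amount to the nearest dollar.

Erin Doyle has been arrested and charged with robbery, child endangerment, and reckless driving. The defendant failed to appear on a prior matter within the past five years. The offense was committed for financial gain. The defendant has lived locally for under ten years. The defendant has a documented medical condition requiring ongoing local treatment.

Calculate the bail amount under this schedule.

Base amounts from the schedule: robbery $164,000; child endangerment $45,750; reckless driving $6,200.
Stacking rule: use the highest base only. Highest is robbery at $164,000. Combined base = $164,000.
Net percentage adjustment: +15% +5% −5% = +15%. $164,000 × 1.15 = $188,600.
$188,600 is within the $300,000 maximum.

$188,600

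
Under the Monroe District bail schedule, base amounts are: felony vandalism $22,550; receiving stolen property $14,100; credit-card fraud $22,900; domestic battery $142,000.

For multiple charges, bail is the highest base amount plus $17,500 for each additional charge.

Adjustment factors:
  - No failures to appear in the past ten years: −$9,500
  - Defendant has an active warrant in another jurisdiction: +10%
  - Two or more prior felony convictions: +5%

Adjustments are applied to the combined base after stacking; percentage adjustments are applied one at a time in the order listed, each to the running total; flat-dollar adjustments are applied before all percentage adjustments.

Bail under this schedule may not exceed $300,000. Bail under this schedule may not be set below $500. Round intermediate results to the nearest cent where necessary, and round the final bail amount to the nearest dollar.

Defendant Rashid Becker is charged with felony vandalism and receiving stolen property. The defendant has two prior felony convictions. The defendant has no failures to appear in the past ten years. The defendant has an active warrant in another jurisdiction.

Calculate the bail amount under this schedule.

$35,285

Base amounts from the schedule: felony vandalism $22,550; receiving stolen property $14,100.
Stacking rule: highest base plus $17,500 per additional charge. Highest is felony vandalism at $22,550; 1 additional charge → +$17,500. Combined base = $40,050.
No failures to appear in the past ten years (−$9,500 flat): $40,050 − $9,500 = $30,550.
Defendant has an active warrant in another jurisdiction (+10%): $30,550 × 1.1 = $33,605.
Two or more prior felony convictions (+5%): $33,605 × 1.05 = $35,285.25.
$35,285.25 is within the $300,000 maximum.
$35,285.25 is at or above the $500 minimum.
Rounded to the nearest dollar: $35,285.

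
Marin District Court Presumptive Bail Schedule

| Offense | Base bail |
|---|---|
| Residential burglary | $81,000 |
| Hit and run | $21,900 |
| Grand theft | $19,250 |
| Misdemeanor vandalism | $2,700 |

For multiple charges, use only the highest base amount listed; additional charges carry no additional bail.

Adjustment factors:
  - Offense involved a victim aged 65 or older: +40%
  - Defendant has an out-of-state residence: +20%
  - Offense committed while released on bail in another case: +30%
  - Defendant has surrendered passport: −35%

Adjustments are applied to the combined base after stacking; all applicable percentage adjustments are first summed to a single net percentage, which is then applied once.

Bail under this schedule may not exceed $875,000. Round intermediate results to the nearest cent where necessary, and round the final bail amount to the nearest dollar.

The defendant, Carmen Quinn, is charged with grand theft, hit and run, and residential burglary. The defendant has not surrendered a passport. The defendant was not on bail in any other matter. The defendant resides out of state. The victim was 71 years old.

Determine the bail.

$129,600

Base amounts from the schedule: grand theft $19,250; hit and run $21,900; residential burglary $81,000.
Stacking rule: use the highest base only. Highest is residential burglary at $81,000. Combined base = $81,000.
Net percentage adjustment: +40% +20% = +60%. $81,000 × 1.6 = $129,600.
$129,600 is within the $875,000 maximum.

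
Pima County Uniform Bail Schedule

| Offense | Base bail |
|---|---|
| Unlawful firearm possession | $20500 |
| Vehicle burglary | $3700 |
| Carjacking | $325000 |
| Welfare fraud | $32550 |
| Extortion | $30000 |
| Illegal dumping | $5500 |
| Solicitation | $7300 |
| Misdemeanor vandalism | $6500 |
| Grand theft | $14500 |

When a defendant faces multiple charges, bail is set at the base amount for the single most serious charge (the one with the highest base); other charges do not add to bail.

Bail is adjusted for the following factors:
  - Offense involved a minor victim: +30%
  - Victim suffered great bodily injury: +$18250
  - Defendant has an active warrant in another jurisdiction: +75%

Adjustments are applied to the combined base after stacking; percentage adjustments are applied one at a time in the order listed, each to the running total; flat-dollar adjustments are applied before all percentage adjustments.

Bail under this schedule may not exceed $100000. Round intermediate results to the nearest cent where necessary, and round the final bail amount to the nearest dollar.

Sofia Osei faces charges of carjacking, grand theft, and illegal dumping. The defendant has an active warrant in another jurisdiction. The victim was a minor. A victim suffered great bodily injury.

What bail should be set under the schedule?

$100000

Base amounts from the schedule: carjacking $325000; grand theft $14500; illegal dumping $5500.
Stacking rule: use the highest base only. Highest is carjacking at $325000. Combined base = $325000.
Victim suffered great bodily injury (+$18250 flat): $325000 + $18250 = $343250.
Offense involved a minor victim (+30%): $343250 × 1.3 = $446225.
Defendant has an active warrant in another jurisdiction (+75%): $446225 × 1.75 = $780893.75.
Result $780893.75 exceeds the maximum of $100000; bail is capped at $100000.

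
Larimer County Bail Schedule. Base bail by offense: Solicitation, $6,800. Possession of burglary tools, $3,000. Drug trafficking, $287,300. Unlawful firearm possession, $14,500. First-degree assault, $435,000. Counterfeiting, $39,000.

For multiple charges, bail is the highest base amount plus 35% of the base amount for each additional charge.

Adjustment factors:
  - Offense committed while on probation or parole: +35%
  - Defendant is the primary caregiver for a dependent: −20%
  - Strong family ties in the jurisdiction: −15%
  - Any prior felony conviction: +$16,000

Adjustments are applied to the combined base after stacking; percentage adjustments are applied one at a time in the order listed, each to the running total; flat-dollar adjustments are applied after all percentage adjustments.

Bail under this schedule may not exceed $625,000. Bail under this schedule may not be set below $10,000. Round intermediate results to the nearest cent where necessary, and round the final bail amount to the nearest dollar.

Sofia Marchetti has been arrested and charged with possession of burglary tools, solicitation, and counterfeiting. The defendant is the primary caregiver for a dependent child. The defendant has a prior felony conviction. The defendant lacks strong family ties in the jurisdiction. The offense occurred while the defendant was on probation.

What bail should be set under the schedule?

Base amounts from the schedule: possession of burglary tools $3,000; solicitation $6,800; counterfeiting $39,000.
Stacking rule: highest base plus 35% of each additional charge. Highest is counterfeiting at $39,000. Additional: $3,000 × 35% = $1,050; $6,800 × 35% = $2,380. Combined base = $39,000 + $3,430 = $42,430.
Offense committed while on probation or parole (+35%): $42,430 × 1.35 = $57,280.50.
Defendant is the primary caregiver for a dependent (−20%): $57,280.50 × 0.8 = $45,824.40.
Any prior felony conviction (+$16,000 flat): $45,824.40 + $16,000 = $61,824.40.
$61,824.40 is within the $625,000 maximum.
$61,824.40 is at or above the $10,000 minimum.
Rounded to the nearest dollar: $61,824.

$61,824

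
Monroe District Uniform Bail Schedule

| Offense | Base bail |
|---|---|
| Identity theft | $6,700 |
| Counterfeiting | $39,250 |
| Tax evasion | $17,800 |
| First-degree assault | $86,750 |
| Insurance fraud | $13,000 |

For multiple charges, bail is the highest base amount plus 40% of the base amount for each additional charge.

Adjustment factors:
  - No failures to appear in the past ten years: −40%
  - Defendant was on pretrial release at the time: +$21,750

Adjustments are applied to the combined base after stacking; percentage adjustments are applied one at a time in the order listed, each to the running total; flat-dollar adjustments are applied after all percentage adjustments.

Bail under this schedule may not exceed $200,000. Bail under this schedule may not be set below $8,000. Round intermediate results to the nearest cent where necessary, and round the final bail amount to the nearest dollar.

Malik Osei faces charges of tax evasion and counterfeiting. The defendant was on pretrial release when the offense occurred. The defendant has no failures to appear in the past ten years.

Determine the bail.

$49,572

Base amounts from the schedule: tax evasion $17,800; counterfeiting $39,250.
Stacking rule: highest base plus 40% of each additional charge. Highest is counterfeiting at $39,250. Additional: $17,800 × 40% = $7,120. Combined base = $39,250 + $7,120 = $46,370.
No failures to appear in the past ten years (−40%): $46,370 × 0.6 = $27,822.
Defendant was on pretrial release at the time (+$21,750 flat): $27,822 + $21,750 = $49,572.
$49,572 is within the $200,000 maximum.
$49,572 is at or above the $8,000 minimum.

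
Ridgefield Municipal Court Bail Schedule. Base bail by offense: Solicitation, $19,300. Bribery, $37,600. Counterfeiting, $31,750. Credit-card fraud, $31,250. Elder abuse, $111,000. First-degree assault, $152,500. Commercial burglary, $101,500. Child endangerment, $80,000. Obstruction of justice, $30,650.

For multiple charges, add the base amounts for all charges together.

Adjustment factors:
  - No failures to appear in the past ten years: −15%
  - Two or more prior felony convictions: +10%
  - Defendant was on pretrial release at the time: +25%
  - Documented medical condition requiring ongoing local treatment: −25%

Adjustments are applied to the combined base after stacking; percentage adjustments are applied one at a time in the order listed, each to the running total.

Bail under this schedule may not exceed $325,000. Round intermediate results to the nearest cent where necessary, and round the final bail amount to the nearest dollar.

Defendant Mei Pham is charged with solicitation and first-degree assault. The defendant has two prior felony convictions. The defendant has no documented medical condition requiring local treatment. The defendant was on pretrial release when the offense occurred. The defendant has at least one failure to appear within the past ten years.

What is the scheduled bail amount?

$236,225

Base amounts from the schedule: solicitation $19,300; first-degree assault $152,500.
Stacking rule: sum of all bases. $19,300 + $152,500 = $171,800.
Two or more prior felony convictions (+10%): $171,800 × 1.1 = $188,980.
Defendant was on pretrial release at the time (+25%): $188,980 × 1.25 = $236,225.
$236,225 is within the $325,000 maximum.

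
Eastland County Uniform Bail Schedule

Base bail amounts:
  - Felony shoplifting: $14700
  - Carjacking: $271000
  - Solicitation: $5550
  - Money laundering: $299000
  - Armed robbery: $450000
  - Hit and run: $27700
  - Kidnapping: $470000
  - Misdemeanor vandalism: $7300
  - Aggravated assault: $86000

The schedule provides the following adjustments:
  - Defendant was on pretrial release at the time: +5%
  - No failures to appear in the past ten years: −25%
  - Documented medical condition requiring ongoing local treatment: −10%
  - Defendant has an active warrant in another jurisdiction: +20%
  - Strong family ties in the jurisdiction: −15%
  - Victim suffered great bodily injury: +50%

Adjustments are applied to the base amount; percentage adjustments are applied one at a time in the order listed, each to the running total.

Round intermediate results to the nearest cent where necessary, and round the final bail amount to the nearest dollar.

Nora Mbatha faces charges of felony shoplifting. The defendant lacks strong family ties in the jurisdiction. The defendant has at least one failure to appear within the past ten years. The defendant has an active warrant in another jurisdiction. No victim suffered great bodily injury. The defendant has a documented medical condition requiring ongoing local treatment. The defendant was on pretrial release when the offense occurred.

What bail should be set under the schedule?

$16670

Base amounts from the schedule: felony shoplifting $14700.
Single charge. Combined base = $14700.
Defendant was on pretrial release at the time (+5%): $14700 × 1.05 = $15435.
Documented medical condition requiring ongoing local treatment (−10%): $15435 × 0.9 = $13891.50.
Defendant has an active warrant in another jurisdiction (+20%): $13891.50 × 1.2 = $16669.80.
Rounded to the nearest dollar: $16670.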